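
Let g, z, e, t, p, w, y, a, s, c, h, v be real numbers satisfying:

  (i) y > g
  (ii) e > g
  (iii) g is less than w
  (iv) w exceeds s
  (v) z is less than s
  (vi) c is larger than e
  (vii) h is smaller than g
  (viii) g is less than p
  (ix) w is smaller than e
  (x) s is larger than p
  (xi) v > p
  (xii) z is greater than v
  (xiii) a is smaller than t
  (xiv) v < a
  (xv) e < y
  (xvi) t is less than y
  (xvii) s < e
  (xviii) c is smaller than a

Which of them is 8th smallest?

Chaining the given pairs: h < g < p < v < z < s < w < e < c < a < t < y.
The 8th smallest is e.

e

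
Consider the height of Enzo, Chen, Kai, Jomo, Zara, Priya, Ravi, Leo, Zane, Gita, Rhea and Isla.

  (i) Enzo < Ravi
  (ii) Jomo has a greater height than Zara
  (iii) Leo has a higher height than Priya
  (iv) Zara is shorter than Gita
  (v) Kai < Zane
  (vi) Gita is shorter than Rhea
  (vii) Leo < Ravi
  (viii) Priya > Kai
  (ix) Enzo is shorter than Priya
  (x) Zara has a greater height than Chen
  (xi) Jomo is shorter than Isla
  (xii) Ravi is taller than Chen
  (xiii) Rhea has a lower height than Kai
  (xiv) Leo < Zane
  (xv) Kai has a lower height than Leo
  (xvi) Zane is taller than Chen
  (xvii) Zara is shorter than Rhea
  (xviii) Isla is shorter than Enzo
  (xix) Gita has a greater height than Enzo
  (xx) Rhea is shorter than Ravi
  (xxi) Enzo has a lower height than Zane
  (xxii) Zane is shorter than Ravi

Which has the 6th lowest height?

Gita

The consecutive relations fix a unique order: Chen < Zara < Jomo < Isla < Enzo < Gita < Rhea < Kai < Priya < Leo < Zane < Ravi.
The 6th smallest is Gita.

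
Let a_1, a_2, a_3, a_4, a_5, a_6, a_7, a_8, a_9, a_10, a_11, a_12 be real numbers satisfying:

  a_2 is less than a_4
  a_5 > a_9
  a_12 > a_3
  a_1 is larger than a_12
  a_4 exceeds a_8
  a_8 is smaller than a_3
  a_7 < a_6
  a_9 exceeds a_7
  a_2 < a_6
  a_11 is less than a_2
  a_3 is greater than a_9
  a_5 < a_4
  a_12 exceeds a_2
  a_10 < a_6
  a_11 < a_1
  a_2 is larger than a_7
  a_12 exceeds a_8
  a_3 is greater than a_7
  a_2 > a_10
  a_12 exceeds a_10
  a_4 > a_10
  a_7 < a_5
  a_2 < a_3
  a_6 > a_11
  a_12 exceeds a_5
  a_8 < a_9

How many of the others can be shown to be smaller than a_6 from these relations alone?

The elements the relations force below a_6 are a_11, a_7, a_10, a_2 — no chain reaches any other.
That is 4.

4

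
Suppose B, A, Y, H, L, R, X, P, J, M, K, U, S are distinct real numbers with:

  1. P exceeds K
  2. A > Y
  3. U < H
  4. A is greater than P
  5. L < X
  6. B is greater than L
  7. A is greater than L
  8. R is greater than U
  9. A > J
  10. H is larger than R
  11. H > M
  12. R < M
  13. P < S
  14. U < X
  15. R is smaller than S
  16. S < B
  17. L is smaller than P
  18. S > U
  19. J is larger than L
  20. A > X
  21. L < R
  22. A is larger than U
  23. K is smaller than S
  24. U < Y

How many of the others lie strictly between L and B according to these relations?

3

Chaining upward from L reaches: J, X, R, P, A, S, M, H.
Chaining downward from B reaches: U, R, K, P, S.
Strictly between L and B are those in both lists: R, P, S — 3 elements.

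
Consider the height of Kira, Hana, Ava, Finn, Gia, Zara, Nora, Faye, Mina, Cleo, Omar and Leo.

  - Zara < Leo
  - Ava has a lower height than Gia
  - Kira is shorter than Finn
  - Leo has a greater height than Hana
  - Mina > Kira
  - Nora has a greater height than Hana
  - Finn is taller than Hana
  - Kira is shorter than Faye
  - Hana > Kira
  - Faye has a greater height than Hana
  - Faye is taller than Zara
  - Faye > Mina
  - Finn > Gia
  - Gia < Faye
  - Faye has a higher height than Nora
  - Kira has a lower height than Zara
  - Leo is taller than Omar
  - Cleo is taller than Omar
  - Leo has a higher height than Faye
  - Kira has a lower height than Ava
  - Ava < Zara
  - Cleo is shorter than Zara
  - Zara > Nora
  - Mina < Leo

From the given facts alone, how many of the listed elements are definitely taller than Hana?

5

The elements the relations force above Hana are Nora, Zara, Faye, Leo, Finn — no chain reaches any other.
That is 5.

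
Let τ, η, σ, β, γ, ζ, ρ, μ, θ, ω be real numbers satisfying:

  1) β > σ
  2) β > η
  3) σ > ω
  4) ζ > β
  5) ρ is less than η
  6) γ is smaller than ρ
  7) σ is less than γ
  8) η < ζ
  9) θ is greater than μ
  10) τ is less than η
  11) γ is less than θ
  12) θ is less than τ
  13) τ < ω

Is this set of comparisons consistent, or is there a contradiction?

inconsistent

Chaining the given relations yields θ < τ < ω < σ < γ, so θ < γ. But one relation states γ < θ. These cannot both hold.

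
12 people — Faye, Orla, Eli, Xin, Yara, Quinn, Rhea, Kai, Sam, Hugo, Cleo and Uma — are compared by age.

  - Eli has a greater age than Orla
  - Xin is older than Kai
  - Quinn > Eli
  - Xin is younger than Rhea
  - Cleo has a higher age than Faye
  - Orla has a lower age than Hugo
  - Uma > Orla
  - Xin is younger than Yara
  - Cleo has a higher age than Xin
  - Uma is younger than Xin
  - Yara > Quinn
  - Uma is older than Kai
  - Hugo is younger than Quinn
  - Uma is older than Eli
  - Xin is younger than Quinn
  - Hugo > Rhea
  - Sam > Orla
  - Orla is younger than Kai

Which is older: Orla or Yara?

Yara

Link the given pairs in sequence: Orla < Kai; Kai < Uma; Uma < Xin; Xin < Rhea; Rhea < Hugo; Hugo < Quinn; Quinn < Yara.
Together: Orla < Kai < Uma < Xin < Rhea < Hugo < Quinn < Yara.
So Orla < Yara; Yara is the older of the two.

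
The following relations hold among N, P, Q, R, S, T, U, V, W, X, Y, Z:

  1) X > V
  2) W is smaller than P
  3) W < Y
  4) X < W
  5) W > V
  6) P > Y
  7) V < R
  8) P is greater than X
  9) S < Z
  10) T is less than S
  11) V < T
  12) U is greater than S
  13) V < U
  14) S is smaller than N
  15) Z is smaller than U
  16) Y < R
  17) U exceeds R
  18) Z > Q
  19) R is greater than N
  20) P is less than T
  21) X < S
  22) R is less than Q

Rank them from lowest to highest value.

Nothing is placed below V, so it is least; from there V < X; X < W; W < Y; Y < P; P < T; T < S; S < N; N < R; R < Q; Q < Z; Z < U, each given directly.

V < X < W < Y < P < T < S < N < R < Q < Z < U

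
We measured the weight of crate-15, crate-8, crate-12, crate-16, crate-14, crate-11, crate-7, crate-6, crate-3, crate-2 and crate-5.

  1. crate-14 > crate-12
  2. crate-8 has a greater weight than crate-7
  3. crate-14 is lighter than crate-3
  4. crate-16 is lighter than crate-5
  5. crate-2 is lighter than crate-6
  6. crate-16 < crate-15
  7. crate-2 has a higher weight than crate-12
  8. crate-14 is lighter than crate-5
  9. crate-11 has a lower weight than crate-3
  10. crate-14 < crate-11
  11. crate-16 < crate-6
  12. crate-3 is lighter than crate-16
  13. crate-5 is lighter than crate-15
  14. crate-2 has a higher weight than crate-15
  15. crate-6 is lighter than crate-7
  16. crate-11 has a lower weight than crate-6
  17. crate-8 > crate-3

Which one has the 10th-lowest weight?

The consecutive relations fix a unique order: crate-12 < crate-14 < crate-11 < crate-3 < crate-16 < crate-5 < crate-15 < crate-2 < crate-6 < crate-7 < crate-8.
Counting 10 from the smallest end gives crate-7.

crate-7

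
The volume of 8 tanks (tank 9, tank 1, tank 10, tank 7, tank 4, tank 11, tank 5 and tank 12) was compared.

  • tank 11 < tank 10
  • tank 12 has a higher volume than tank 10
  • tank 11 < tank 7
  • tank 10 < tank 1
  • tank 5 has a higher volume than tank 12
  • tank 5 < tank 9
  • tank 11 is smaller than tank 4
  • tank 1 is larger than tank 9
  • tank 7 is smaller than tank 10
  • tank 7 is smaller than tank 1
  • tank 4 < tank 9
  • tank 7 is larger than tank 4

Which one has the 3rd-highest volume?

The consecutive relations fix a unique order: tank 11 < tank 4 < tank 7 < tank 10 < tank 12 < tank 5 < tank 9 < tank 1.
The 3rd largest is tank 5.

tank 5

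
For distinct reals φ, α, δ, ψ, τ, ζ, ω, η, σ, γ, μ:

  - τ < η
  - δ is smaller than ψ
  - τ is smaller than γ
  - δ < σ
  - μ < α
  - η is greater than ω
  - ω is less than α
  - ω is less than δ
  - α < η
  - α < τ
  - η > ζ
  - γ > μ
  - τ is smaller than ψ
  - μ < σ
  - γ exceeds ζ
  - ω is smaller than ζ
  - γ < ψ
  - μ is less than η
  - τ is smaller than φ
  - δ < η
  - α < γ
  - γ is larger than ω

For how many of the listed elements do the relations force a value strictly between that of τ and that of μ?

Chaining upward from μ reaches: α, σ, φ, γ, ψ, η.
Chaining downward from τ reaches: ω, α.
Strictly between μ and τ are those in both lists: α — 1 element.

1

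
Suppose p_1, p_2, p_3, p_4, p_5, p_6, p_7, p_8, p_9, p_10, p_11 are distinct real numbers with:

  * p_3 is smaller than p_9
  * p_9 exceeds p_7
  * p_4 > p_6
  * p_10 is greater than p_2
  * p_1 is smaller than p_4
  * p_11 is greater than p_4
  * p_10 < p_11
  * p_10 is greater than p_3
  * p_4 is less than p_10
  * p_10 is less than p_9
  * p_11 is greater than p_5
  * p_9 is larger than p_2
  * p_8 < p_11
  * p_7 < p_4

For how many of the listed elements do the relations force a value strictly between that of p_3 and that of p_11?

1

The relations place p_3 below p_11. An element lies strictly between them when it is forced above p_3 and also forced below p_11.
Above p_3: {p_10, p_9}. Below p_11: {p_7, p_5, p_1, p_6, p_2, p_4, p_10, p_8}.
Intersection: {p_10} — 1.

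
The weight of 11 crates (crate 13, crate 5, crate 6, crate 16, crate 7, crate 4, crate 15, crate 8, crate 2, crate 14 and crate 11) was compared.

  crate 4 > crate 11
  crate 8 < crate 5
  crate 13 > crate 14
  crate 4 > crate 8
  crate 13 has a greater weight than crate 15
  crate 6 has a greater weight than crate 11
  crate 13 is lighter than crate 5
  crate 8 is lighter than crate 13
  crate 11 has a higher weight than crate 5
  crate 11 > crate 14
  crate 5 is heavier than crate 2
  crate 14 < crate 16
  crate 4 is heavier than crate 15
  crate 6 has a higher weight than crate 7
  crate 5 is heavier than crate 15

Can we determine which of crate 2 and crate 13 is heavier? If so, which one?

Following every chain through crate 2: above crate 2 we get crate 5, crate 11, crate 6, crate 4.
crate 13 is not reached, and no chain runs the other way from crate 13 to crate 2.
So the given relations leave the order of crate 2 and crate 13 undetermined.

undetermined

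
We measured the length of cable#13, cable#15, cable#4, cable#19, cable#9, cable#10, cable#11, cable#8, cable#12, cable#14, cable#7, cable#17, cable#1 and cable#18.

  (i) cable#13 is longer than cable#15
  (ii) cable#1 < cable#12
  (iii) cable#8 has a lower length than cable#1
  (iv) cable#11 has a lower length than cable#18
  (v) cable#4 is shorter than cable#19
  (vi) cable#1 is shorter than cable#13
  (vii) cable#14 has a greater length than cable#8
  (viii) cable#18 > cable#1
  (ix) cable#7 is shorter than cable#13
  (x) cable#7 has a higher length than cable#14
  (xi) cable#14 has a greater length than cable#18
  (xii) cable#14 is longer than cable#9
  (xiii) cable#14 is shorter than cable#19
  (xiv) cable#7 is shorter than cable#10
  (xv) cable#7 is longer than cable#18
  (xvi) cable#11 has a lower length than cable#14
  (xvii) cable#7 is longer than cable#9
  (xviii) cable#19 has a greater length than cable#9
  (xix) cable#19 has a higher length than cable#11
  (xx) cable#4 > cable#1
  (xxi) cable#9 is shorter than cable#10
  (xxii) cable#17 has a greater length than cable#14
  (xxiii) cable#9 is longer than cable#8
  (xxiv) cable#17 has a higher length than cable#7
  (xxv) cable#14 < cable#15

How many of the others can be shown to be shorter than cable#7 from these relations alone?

6

From cable#7 the given relations immediately reach cable#9, cable#18, cable#14.
From those, cable#11, cable#8, cable#1 — 6 in total.
No other element is forced below cable#7 by the given relations, so the count is 6.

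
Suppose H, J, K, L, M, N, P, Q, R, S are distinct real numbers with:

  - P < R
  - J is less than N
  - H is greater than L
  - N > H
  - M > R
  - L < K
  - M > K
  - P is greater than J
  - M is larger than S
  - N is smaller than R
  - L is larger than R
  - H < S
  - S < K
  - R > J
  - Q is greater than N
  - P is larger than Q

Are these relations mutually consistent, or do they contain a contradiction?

inconsistent

Chaining the given relations yields N < Q < P < R < L < H, so N < H. But one relation states H < N. These cannot both hold.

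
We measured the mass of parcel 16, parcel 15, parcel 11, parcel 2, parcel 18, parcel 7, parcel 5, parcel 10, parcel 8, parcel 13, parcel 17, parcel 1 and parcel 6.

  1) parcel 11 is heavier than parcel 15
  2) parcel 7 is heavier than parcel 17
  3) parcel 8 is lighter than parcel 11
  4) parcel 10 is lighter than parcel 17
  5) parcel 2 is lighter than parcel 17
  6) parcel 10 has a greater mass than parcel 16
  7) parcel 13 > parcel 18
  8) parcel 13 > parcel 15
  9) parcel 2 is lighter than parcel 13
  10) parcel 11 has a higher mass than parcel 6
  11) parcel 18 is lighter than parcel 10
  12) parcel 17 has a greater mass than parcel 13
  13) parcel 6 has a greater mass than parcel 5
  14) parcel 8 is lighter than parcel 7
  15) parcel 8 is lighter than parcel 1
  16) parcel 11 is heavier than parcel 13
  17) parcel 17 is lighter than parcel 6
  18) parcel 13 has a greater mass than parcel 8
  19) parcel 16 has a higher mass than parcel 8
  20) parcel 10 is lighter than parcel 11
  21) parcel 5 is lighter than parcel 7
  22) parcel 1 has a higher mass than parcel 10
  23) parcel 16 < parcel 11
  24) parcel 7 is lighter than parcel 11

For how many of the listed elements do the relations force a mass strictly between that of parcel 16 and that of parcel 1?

1

Chaining upward from parcel 16 reaches: parcel 10, parcel 17, parcel 7, parcel 6, parcel 11.
Chaining downward from parcel 1 reaches: parcel 18, parcel 8, parcel 10.
Strictly between parcel 16 and parcel 1 are those in both lists: parcel 10 — 1 element.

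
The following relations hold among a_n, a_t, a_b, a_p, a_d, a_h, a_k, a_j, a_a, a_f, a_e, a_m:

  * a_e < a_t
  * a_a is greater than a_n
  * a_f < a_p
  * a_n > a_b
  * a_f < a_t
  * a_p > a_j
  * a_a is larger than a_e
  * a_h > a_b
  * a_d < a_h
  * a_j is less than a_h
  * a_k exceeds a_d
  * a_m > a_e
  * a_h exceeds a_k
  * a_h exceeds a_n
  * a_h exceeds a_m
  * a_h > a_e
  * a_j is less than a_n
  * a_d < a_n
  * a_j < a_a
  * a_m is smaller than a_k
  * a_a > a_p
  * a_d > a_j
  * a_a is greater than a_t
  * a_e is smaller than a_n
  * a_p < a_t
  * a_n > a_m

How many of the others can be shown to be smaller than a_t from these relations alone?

4

Directly below a_t: a_e, a_f, a_p.
One step further: a_j (4 so far).
Nothing else is reachable below a_t; 4 in all.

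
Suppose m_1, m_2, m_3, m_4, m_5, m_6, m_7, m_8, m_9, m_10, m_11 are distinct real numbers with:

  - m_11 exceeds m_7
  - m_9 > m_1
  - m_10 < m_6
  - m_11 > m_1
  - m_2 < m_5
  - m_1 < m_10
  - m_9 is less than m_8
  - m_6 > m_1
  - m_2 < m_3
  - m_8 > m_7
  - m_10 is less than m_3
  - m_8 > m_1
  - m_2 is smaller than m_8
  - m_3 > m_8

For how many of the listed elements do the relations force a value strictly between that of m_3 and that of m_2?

Chaining upward from m_2 reaches: m_8, m_5.
Chaining downward from m_3 reaches: m_1, m_7, m_9, m_10, m_8.
Strictly between m_2 and m_3 are those in both lists: m_8 — 1 element.

1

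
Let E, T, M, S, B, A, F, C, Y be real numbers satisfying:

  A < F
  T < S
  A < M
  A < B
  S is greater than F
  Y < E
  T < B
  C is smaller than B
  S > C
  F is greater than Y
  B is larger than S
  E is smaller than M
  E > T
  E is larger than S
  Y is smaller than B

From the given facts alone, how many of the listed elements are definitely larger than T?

From T the given relations immediately reach S, E, B.
From those, M — 4 in total.
Nothing else is reachable above T; 4 in all.

4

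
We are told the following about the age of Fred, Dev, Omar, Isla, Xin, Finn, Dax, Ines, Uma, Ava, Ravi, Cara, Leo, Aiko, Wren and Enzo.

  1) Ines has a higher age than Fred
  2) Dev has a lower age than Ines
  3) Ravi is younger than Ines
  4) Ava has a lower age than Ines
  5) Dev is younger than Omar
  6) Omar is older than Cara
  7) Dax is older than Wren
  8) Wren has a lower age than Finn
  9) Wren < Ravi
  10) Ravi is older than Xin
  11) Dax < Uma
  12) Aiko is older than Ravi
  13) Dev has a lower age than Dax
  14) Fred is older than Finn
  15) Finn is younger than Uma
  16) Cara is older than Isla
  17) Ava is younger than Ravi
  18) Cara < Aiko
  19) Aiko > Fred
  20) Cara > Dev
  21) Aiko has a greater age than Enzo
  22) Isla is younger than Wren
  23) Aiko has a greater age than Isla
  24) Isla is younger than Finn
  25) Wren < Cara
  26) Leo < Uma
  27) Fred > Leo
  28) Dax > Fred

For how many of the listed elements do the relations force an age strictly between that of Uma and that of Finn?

2

Chaining upward from Finn reaches: Fred, Dax, Aiko, Ines.
Chaining downward from Uma reaches: Isla, Wren, Leo, Dev, Fred, Dax.
Strictly between Finn and Uma are those in both lists: Fred, Dax — 2 elements.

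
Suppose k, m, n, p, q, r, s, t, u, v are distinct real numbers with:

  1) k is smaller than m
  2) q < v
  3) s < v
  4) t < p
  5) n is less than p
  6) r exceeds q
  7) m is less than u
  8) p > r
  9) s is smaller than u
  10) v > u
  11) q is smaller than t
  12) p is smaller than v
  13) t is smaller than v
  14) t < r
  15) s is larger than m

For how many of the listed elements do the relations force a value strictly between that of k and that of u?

Chaining upward from k reaches: m, s, v.
Chaining downward from u reaches: m, s.
Strictly between k and u are those in both lists: m, s — 2 elements.

2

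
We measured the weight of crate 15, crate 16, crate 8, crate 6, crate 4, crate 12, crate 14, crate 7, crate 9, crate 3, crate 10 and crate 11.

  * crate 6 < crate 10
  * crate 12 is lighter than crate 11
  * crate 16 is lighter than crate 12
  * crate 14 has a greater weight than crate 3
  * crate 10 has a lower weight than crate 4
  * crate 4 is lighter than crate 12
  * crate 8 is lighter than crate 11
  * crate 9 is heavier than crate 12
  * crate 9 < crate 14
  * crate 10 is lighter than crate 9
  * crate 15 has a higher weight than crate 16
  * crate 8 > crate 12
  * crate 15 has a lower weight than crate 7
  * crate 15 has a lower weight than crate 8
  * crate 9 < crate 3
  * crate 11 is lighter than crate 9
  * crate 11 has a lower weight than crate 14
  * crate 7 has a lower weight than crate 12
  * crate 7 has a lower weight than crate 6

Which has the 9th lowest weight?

The consecutive relations fix a unique order: crate 16 < crate 15 < crate 7 < crate 6 < crate 10 < crate 4 < crate 12 < crate 8 < crate 11 < crate 9 < crate 3 < crate 14.
The 9th smallest is crate 11.

crate 11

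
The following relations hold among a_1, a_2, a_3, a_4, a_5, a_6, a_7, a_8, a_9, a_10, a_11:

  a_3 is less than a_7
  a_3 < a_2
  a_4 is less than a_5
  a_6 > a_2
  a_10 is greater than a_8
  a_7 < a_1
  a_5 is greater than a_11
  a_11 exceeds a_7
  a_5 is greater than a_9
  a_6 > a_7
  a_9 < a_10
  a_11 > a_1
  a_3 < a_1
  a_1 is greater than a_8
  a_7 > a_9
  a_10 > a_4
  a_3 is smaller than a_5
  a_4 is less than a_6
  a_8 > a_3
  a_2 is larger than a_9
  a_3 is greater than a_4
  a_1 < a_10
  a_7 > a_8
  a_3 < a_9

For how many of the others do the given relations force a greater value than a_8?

Directly above a_8: a_7, a_1, a_10.
One step further: a_6, a_11 (5 so far).
One step further: a_5 (6 so far).
No other element is forced above a_8 by the given relations, so the count is 6.

6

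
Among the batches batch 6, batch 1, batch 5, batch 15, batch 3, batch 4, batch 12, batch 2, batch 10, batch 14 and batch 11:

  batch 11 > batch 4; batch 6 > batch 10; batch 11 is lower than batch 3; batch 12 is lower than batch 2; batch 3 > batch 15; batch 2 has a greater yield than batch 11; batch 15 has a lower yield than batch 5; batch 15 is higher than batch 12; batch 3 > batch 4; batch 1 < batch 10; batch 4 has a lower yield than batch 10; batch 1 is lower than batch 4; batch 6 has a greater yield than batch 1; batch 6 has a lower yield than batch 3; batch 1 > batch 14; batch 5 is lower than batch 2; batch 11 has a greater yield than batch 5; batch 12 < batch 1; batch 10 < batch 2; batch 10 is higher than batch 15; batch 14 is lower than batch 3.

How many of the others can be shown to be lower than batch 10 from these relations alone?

The elements the relations force below batch 10 are batch 12, batch 15, batch 14, batch 1, batch 4 — no chain reaches any other.
That is 5.

5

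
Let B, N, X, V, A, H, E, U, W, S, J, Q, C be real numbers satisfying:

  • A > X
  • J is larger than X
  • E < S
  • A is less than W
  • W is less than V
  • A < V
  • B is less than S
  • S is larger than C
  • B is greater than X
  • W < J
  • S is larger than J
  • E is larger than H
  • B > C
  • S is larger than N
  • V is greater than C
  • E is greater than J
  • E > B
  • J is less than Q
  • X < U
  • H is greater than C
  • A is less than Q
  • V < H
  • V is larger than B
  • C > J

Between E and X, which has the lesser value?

X

Chaining the given relations: X < A < W < J < C < B < V < H < E.
So X < E; X is the smaller of the two.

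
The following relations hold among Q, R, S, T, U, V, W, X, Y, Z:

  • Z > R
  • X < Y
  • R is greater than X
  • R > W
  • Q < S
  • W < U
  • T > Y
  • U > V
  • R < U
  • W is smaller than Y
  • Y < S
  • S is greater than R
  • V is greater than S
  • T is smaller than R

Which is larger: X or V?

Following the relations from X: X < Y < T < R < S < V.
So X < V; V is the larger of the two.

V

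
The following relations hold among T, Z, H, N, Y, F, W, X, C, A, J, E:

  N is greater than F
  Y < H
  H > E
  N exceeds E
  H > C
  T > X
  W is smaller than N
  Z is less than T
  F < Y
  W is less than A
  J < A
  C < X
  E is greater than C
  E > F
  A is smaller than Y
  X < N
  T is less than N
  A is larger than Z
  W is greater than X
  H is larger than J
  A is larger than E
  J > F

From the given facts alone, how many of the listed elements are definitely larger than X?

From X the given relations immediately reach W, T, N.
From those, A — 4 in total.
From those, Y — 5 in total.
From those, H — 6 in total.
Nothing else is reachable above X; 6 in all.

6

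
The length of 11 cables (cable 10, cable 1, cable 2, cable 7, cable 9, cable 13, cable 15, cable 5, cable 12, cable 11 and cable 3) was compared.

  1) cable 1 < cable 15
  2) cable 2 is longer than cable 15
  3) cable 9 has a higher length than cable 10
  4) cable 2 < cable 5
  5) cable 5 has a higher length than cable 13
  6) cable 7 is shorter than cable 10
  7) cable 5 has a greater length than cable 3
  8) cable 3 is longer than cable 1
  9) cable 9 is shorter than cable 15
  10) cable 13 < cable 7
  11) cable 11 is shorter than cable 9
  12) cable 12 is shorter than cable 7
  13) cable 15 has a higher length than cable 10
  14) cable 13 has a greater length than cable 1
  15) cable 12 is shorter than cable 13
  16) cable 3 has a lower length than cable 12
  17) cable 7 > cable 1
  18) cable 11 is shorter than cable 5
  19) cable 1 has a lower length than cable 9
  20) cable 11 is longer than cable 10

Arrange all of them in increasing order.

cable 1 < cable 3 < cable 12 < cable 13 < cable 7 < cable 10 < cable 11 < cable 9 < cable 15 < cable 2 < cable 5

The consecutive links are each given: cable 1 < cable 3; cable 3 < cable 12; cable 12 < cable 13; cable 13 < cable 7; cable 7 < cable 10; cable 10 < cable 11; cable 11 < cable 9; cable 9 < cable 15; cable 15 < cable 2; cable 2 < cable 5.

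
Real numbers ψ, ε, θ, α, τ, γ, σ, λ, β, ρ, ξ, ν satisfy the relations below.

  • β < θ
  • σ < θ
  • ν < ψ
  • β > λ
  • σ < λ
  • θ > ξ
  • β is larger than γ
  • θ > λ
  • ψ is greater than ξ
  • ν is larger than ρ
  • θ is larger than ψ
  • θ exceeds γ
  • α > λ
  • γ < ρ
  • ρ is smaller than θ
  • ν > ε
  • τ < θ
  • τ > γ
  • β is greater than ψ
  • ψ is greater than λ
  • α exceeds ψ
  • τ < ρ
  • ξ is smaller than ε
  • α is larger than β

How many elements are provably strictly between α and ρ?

3

Chaining upward from ρ reaches: ν, ψ, β, θ.
Chaining downward from α reaches: ξ, γ, ε, σ, τ, λ, ν, ψ, β.
Strictly between ρ and α are those in both lists: ν, ψ, β — 3 elements.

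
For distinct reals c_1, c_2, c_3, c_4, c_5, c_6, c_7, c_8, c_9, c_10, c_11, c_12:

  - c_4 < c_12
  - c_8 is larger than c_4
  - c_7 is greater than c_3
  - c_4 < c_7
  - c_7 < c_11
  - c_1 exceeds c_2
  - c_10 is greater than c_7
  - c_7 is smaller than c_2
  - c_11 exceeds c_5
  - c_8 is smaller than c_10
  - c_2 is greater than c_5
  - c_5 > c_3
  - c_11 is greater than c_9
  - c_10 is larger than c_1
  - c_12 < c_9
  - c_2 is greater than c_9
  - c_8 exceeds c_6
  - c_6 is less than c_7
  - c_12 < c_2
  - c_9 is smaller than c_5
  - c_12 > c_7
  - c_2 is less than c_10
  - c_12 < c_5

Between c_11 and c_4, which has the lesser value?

c_4 < c_7 and c_7 < c_12 give c_4 < c_12.
Then c_12 < c_9 extends the chain to c_9.
With c_9 < c_5: c_4 < c_7 < c_12 < c_9 < c_5.
With c_5 < c_11: c_4 < c_7 < c_12 < c_9 < c_5 < c_11.
So c_4 < c_11; c_4 is the smaller of the two.

c_4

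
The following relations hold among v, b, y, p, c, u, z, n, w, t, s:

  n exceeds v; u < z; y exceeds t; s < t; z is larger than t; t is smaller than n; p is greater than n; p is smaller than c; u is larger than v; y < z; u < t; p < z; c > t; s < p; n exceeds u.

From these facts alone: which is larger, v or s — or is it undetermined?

undetermined

Following every chain through s: above s we get t, n, y, p, c, z.
v is not reached, and no chain runs the other way from v to s.
So the given relations leave the order of s and v undetermined.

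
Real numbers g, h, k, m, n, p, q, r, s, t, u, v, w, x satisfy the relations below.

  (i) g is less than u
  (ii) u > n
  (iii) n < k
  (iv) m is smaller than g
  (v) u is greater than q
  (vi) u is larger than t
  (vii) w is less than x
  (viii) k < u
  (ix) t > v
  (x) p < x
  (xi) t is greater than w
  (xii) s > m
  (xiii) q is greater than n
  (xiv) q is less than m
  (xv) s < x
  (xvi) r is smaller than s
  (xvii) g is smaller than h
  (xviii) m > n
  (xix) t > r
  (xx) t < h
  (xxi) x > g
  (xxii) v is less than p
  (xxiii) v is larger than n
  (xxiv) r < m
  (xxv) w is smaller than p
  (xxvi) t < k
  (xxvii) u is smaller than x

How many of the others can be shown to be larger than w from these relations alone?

6

Directly above w: t, p, x.
One step further: k, u, h (6 so far).
Nothing else is reachable above w; 6 in all.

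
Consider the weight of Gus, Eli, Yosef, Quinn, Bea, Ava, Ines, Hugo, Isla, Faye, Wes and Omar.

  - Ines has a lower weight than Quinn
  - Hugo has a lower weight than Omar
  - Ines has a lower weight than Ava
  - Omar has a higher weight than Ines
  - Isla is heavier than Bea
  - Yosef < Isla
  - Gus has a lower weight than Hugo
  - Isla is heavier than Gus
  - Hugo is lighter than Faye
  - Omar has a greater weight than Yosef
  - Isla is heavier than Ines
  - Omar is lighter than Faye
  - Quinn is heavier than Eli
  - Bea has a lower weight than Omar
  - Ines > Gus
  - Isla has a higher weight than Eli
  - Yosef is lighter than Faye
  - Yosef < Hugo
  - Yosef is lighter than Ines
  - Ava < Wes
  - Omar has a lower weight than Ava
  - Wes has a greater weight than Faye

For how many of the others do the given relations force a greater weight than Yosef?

The elements the relations force above Yosef are Ines, Hugo, Omar, Quinn, Ava, Faye, Wes, Isla — no chain reaches any other.
That is 8.

8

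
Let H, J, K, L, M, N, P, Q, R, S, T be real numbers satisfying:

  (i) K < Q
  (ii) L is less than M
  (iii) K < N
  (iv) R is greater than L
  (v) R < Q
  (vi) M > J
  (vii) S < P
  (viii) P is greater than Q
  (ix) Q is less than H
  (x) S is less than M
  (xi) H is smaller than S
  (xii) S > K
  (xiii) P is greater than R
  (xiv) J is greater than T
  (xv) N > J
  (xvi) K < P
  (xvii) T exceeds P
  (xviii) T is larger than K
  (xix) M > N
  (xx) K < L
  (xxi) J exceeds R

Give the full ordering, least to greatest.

K < L < R < Q < H < S < P < T < J < N < M

Nothing is placed below K, so it is least; from there K < L; L < R; R < Q; Q < H; H < S; S < P; P < T; T < J; J < N; N < M, each given directly.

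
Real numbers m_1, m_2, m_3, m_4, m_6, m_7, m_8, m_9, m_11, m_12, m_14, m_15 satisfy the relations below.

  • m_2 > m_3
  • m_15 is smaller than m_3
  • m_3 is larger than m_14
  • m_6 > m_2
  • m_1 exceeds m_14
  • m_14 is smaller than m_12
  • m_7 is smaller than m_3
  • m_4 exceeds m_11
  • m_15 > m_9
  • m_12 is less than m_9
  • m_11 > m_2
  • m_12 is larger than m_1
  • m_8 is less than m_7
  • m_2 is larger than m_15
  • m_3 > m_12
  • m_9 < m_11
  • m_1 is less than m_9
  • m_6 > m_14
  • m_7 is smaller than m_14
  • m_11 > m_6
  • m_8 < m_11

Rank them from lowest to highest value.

m_8 < m_7 < m_14 < m_1 < m_12 < m_9 < m_15 < m_3 < m_2 < m_6 < m_11 < m_4

Nothing is placed below m_8, so it is least; from there m_8 < m_7; m_7 < m_14; m_14 < m_1; m_1 < m_12; m_12 < m_9; m_9 < m_15; m_15 < m_3; m_3 < m_2; m_2 < m_6; m_6 < m_11; m_11 < m_4, each given directly.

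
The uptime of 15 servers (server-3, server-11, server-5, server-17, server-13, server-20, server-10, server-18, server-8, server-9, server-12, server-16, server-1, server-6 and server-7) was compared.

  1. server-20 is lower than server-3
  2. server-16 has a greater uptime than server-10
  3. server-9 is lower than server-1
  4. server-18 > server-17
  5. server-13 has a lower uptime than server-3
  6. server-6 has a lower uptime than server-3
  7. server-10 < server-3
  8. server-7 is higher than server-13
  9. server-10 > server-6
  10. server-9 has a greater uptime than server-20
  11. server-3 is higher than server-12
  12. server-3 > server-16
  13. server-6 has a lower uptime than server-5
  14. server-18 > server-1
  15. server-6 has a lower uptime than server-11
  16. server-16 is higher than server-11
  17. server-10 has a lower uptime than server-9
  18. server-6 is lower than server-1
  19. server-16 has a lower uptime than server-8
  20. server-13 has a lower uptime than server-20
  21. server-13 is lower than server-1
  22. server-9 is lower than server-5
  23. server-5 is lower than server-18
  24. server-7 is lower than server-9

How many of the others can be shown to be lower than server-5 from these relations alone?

From server-5 the given relations immediately reach server-6, server-9.
From those, server-10, server-7, server-20 — 5 in total.
From those, server-13 — 6 in total.
Nothing else is reachable below server-5; 6 in all.

6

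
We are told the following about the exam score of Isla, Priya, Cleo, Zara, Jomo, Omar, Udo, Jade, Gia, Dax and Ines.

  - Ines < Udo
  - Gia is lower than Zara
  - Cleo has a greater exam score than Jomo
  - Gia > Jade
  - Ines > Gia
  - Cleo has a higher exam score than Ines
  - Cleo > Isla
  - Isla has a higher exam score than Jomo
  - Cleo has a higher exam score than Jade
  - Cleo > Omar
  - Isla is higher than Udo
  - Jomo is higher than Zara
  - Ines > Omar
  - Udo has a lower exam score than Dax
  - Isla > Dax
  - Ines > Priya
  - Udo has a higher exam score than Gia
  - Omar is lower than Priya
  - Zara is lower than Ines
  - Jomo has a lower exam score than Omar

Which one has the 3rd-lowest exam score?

Zara

Chaining the given pairs: Jade < Gia < Zara < Jomo < Omar < Priya < Ines < Udo < Dax < Isla < Cleo.
The 3rd smallest is Zara.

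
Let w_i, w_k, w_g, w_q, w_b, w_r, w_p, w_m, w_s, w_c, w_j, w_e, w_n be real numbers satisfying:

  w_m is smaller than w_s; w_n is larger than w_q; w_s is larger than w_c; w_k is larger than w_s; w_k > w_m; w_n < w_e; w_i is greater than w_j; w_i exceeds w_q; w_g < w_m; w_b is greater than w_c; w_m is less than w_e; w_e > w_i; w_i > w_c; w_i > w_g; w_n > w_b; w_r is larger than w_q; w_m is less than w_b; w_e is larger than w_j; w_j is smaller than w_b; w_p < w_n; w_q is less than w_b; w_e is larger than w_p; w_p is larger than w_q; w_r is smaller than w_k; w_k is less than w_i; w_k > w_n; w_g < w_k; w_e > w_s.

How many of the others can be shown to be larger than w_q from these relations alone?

7

From w_q the given relations immediately reach w_p, w_r, w_b, w_n, w_i.
From those, w_k, w_e — 7 in total.
Nothing else is reachable above w_q; 7 in all.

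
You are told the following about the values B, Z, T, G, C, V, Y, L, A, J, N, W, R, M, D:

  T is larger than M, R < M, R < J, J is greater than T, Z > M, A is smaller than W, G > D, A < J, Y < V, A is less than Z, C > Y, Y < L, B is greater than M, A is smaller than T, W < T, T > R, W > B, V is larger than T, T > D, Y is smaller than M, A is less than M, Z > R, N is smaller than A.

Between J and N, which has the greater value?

Chaining the given relations: N < A < M < B < W < T < J.
So N < J; J is the larger of the two.

J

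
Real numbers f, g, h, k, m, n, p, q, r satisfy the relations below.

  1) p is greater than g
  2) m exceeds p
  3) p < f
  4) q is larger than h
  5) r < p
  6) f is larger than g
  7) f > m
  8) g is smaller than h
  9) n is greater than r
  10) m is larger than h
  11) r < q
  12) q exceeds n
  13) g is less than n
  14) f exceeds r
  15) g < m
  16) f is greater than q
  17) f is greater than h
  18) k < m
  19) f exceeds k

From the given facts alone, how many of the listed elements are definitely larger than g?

From g the given relations immediately reach n, h, p, m, f.
From those, q — 6 in total.
Nothing else is reachable above g; 6 in all.

6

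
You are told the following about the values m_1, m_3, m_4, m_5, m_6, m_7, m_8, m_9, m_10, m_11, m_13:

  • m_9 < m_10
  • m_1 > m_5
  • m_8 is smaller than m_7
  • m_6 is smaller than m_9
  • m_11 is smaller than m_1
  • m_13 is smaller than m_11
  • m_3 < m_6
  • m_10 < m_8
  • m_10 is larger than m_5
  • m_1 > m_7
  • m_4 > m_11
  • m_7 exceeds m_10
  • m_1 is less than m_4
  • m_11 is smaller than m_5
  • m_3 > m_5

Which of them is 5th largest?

m_10

Piecing the relations together gives one ordering: m_13 < m_11 < m_5 < m_3 < m_6 < m_9 < m_10 < m_8 < m_7 < m_1 < m_4.
Counting 5 from the largest end gives m_10.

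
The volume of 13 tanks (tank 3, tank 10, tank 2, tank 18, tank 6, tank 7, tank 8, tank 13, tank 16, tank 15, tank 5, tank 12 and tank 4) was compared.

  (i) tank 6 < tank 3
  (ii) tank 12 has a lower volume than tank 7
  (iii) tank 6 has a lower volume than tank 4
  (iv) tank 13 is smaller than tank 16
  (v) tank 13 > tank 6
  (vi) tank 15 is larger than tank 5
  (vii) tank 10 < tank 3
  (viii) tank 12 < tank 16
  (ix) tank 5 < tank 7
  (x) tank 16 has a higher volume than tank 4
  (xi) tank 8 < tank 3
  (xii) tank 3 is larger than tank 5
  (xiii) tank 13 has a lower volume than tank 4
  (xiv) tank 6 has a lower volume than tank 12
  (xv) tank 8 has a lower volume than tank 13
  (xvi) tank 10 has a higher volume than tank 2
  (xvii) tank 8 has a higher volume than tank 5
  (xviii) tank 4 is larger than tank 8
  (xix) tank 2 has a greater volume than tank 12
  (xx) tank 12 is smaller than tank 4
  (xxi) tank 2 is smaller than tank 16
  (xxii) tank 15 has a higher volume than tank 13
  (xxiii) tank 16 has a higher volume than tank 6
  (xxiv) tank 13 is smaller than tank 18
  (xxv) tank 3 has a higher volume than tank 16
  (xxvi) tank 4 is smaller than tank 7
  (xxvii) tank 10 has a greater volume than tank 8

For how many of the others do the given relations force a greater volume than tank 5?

9

Directly above tank 5: tank 8, tank 7, tank 3, tank 15.
One step further: tank 13, tank 4, tank 10 (7 so far).
One step further: tank 18, tank 16 (9 so far).
Nothing else is reachable above tank 5; 9 in all.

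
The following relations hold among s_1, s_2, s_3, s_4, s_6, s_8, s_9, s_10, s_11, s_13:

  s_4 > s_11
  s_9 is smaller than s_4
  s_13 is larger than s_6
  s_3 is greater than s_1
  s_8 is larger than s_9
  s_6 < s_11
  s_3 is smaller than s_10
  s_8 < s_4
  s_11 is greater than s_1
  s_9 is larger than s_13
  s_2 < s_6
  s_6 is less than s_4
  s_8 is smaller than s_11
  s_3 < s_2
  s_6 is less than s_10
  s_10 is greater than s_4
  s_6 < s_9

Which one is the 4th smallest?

Chaining the given pairs: s_1 < s_3 < s_2 < s_6 < s_13 < s_9 < s_8 < s_11 < s_4 < s_10.
Counting 4 from the smallest end gives s_6.

s_6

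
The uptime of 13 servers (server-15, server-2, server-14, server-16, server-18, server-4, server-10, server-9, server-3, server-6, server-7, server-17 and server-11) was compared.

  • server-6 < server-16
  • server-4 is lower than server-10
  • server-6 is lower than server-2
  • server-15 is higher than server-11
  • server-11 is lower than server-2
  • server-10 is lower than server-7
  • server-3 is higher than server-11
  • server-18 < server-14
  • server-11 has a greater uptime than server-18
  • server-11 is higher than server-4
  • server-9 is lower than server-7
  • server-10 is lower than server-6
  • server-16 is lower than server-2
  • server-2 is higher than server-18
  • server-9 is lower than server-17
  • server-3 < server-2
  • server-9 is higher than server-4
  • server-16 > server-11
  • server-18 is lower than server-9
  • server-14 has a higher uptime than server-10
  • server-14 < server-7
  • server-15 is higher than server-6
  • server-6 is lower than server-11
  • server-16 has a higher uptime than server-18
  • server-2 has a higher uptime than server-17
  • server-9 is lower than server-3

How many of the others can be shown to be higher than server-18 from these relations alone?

9

The elements the relations force above server-18 are server-9, server-11, server-15, server-17, server-14, server-16, server-3, server-7, server-2 — no chain reaches any other.
That is 9.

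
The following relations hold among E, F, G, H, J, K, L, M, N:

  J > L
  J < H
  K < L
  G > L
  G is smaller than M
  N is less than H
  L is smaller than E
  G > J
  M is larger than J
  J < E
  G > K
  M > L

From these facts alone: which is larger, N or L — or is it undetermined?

undetermined

Following every chain through L: above L we get J, G, M, E, H; below L we get K.
N is not reached, and no chain runs the other way from N to L.
So the given relations leave the order of L and N undetermined.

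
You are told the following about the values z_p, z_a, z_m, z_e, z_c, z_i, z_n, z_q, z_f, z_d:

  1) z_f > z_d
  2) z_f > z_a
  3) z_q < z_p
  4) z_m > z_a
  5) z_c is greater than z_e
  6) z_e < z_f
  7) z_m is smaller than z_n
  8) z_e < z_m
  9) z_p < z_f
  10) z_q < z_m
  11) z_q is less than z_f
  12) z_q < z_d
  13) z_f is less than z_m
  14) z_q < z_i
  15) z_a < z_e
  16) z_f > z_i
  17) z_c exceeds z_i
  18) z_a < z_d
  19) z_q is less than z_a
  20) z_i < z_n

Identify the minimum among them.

z_q

Chaining upward from z_q: directly above it, z_a, z_d, z_i, z_p, z_f, z_m; then z_e, z_n, z_c.
That covers every other element, and nothing is given below z_q, so z_q is the minimum.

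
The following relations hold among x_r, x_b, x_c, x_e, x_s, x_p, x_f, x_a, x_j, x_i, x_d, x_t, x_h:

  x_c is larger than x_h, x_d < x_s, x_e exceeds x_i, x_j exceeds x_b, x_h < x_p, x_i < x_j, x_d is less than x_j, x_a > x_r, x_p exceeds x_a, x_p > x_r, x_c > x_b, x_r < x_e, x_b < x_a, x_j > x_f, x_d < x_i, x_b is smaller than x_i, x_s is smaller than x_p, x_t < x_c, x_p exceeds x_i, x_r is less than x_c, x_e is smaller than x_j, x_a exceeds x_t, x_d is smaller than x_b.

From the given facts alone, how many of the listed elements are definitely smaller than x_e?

4

From x_e the given relations immediately reach x_i, x_r.
From those, x_d, x_b — 4 in total.
No other element is forced below x_e by the given relations, so the count is 4.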